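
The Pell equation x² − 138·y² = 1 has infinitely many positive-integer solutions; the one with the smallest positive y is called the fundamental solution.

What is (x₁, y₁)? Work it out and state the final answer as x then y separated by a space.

47 4

d=138: √d = [11; 1,2,1,22] (ℓ=4, even), read p_3/q_3
a_0=11:  p_0=11·1+0=11,  q_0=11·0+1=1
…
a_2=2:  p_2=2·12+11=35,  q_2=2·1+1=3
a_3=1:  p_3=1·35+12=47,  q_3=1·3+1=4
(x₁, y₁) = (47, 4);  47² − 138·4² = 1 ✓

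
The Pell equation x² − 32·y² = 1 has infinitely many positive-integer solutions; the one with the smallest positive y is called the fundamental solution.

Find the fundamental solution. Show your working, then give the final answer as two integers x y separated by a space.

17 3

[5; 1,1,1,10] for √32; ℓ=4 ⇒ convergent index 3
a_0=5:  p_0=5·1+0=5,  q_0=5·0+1=1
a_1=1:  p_1=1·5+1=6,  q_1=1·1+0=1
a_2=1:  p_2=1·6+5=11,  q_2=1·1+1=2
a_3=1:  p_3=1·11+6=17,  q_3=1·2+1=3
fundamental: x₁=17, y₁=3  (since 289 − 32·9 = 1)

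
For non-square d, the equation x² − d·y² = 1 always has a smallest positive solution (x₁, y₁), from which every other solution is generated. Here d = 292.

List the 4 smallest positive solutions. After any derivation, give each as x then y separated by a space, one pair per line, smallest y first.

2281249 133500
10408194000001 609093483000
47487364308614281249 2778987798000400500
216661004683313632776000001 12679126270400622186966000

[17; 11,2,1,3,8,3,1,2,11,34] for √292; ℓ=10 ⇒ convergent index 9
step 0: (17, 1)  from 17·(1,0) + (0,1)
…
step 8: (200767, 11749)  from 2·(72812,4261) + (55143,3227)
step 9: (2281249, 133500)  from 11·(200767,11749) + (72812,4261)
(x₁, y₁) = (2281249, 133500);  2281249² − 292·133500² = 1 ✓
n=2: (2281249,133500)∘(2281249,133500) = (2281249·2281249+292·133500·133500, 2281249·133500+133500·2281249) = (10408194000001,609093483000)
n=3: (10408194000001,609093483000)∘(2281249,133500) = (2281249·10408194000001+292·133500·609093483000, 2281249·609093483000+133500·10408194000001) = (47487364308614281249,2778987798000400500)
n=4: (47487364308614281249,2778987798000400500)∘(2281249,133500) = (2281249·47487364308614281249+292·133500·2778987798000400500, 2281249·2778987798000400500+133500·47487364308614281249) = (216661004683313632776000001,12679126270400622186966000)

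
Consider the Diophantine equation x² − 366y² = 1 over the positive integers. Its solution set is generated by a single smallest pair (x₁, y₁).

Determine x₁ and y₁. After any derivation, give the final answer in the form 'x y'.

907925 47458

√366 = [19; 7,1,1,1,2,12,2,1,1,1,7,38, …], period ℓ=12 (even) → k=11
i=0: a=19 ⇒ p=19, q=1
i=1: a=7 ⇒ p=134, q=7
i=2: a=1 ⇒ p=153, q=8
i=3: a=1 ⇒ p=287, q=15
i=4: a=1 ⇒ p=440, q=23
i=5: a=2 ⇒ p=1167, q=61
…
i=7: a=2 ⇒ p=30055, q=1571
i=8: a=1 ⇒ p=44499, q=2326
i=9: a=1 ⇒ p=74554, q=3897
i=10: a=1 ⇒ p=119053, q=6223
i=11: a=7 ⇒ p=907925, q=47458
→ (907925, 47458).  Check: 907925²=824327805625, 366·47458²=824327805624, difference 1.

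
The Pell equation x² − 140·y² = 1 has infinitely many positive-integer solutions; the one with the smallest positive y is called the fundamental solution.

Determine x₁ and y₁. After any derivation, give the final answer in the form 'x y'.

71 6

√140 → a₀=11, period (1,4,1,22); ℓ=4 even so k=3
a_0=11:  p_0=11·1+0=11,  q_0=11·0+1=1
…
a_2=4:  p_2=4·12+11=59,  q_2=4·1+1=5
a_3=1:  p_3=1·59+12=71,  q_3=1·5+1=6
fundamental: x₁=71, y₁=6  (since 5041 − 140·36 = 1)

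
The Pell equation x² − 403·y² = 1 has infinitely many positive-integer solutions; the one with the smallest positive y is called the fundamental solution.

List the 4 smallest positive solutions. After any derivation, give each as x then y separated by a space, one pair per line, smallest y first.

669878 33369
897473069767 44706317964
1202394930058086974 59895557730143415
1610915821914004898868577 80245432842261314788776

√403 = [20; 13,2,1,3,1,3,1,2,13,40, …], period ℓ=10 (even) → k=9
a_0=20:  p_0=20·1+0=20,  q_0=20·0+1=1
…
a_2=2:  p_2=2·261+20=542,  q_2=2·13+1=27
a_3=1:  p_3=1·542+261=803,  q_3=1·27+13=40
a_4=3:  p_4=3·803+542=2951,  q_4=3·40+27=147
a_5=1:  p_5=1·2951+803=3754,  q_5=1·147+40=187
a_6=3:  p_6=3·3754+2951=14213,  q_6=3·187+147=708
…
a_8=2:  p_8=2·17967+14213=50147,  q_8=2·895+708=2498
a_9=13:  p_9=13·50147+17967=669878,  q_9=13·2498+895=33369
fundamental: x₁=669878, y₁=33369  (since 448736534884 − 403·1113490161 = 1)
(x_2, y_2) = (669878·669878 + 403·33369·33369, 669878·33369 + 33369·669878) = (897473069767, 44706317964)
(x_3, y_3) = (669878·897473069767 + 403·33369·44706317964, 669878·44706317964 + 33369·897473069767) = (1202394930058086974, 59895557730143415)
(x_4, y_4) = (669878·1202394930058086974 + 403·33369·59895557730143415, 669878·59895557730143415 + 33369·1202394930058086974) = (1610915821914004898868577, 80245432842261314788776)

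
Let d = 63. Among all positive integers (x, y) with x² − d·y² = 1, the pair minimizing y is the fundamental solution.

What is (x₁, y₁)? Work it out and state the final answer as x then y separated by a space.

√63 = [7; 1,14, …], period ℓ=2 (even) → k=1
step 0: (7, 1)  from 7·(1,0) + (0,1)
step 1: (8, 1)  from 1·(7,1) + (1,0)
(x₁, y₁) = (8, 1);  8² − 63·1² = 1 ✓

8 1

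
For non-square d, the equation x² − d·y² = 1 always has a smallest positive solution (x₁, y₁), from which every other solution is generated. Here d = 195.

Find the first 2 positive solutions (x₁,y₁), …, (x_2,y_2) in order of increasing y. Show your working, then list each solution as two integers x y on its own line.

14 1
391 28

√195 → a₀=13, period (1,26); ℓ=2 even so k=1
a_0=13:  p_0=13·1+0=13,  q_0=13·0+1=1
a_1=1:  p_1=1·13+1=14,  q_1=1·1+0=1
fundamental: x₁=14, y₁=1  (since 196 − 195·1 = 1)
(14+1√195)^2 = 391 + 28√195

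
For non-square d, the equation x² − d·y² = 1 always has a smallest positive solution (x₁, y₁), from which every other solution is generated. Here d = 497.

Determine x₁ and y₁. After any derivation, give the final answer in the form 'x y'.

√497 → a₀=22, period (3,2,2,5,6,5,2,2,3,44); ℓ=10 even so k=9
i=0: a=22 ⇒ p=22, q=1
…
i=2: a=2 ⇒ p=156, q=7
…
i=6: a=5 ⇒ p=65476, q=2937
…
i=8: a=2 ⇒ p=352750, q=15823
i=9: a=3 ⇒ p=1201887, q=53912
(x₁, y₁) = (1201887, 53912);  1201887² − 497·53912² = 1 ✓

1201887 53912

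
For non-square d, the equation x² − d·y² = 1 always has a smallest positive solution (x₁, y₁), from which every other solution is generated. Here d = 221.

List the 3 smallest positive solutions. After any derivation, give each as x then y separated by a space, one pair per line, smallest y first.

√221 = [14; 1,6,2,6,1,28, …], period ℓ=6 (even) → k=5
i=0: a=14 ⇒ p=14, q=1
i=1: a=1 ⇒ p=15, q=1
i=2: a=6 ⇒ p=104, q=7
…
i=4: a=6 ⇒ p=1442, q=97
i=5: a=1 ⇒ p=1665, q=112
→ (1665, 112).  Check: 1665²=2772225, 221·112²=2772224, difference 1.
k=2:  x_2 = 1665·1665+221·112·112 = 5544449,  y_2 = 1665·112+112·1665 = 372960
k=3:  x_3 = 1665·5544449+221·112·372960 = 18463013505,  y_3 = 1665·372960+112·5544449 = 1241956688

1665 112
5544449 372960
18463013505 1241956688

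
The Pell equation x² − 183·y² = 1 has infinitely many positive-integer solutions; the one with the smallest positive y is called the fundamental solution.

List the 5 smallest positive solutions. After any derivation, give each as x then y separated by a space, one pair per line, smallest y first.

487 36
474337 35064
462003751 34152300
449991179137 33264305136
438290946475687 32399399050164

√183 → a₀=13, period (1,1,8,1,1,26); ℓ=6 even so k=5
a_0=13:  p_0=13·1+0=13,  q_0=13·0+1=1
…
a_2=1:  p_2=1·14+13=27,  q_2=1·1+1=2
…
a_4=1:  p_4=1·230+27=257,  q_4=1·17+2=19
a_5=1:  p_5=1·257+230=487,  q_5=1·19+17=36
fundamental: x₁=487, y₁=36  (since 237169 − 183·1296 = 1)
(487+36√183)^2 = 474337 + 35064√183
(487+36√183)^3 = 462003751 + 34152300√183
(487+36√183)^4 = 449991179137 + 33264305136√183
(487+36√183)^5 = 438290946475687 + 32399399050164√183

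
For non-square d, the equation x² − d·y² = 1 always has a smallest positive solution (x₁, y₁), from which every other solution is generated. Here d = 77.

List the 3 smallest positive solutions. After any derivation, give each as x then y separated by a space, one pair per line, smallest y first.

351 40
246401 28080
172973151 19712120

d=77: √d = [8; 1,3,2,3,1,16] (ℓ=6, even), read p_5/q_5
i=0: a=8 ⇒ p=8, q=1
…
i=2: a=3 ⇒ p=35, q=4
…
i=4: a=3 ⇒ p=272, q=31
i=5: a=1 ⇒ p=351, q=40
(x₁, y₁) = (351, 40);  351² − 77·40² = 1 ✓
(x_2, y_2) = (351·351 + 77·40·40, 351·40 + 40·351) = (246401, 28080)
(x_3, y_3) = (351·246401 + 77·40·28080, 351·28080 + 40·246401) = (172973151, 19712120)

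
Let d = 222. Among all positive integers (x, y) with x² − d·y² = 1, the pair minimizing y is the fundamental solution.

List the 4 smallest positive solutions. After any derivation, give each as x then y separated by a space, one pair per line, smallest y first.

[14; 1,8,1,28] for √222; ℓ=4 ⇒ convergent index 3
i=0: a=14 ⇒ p=14, q=1
…
i=2: a=8 ⇒ p=134, q=9
i=3: a=1 ⇒ p=149, q=10
→ (149, 10).  Check: 149²=22201, 222·10²=22200, difference 1.
k=2:  x_2 = 149·149+222·10·10 = 44401,  y_2 = 149·10+10·149 = 2980
k=3:  x_3 = 149·44401+222·10·2980 = 13231349,  y_3 = 149·2980+10·44401 = 888030
k=4:  x_4 = 149·13231349+222·10·888030 = 3942897601,  y_4 = 149·888030+10·13231349 = 264629960

149 10
44401 2980
13231349 888030
3942897601 264629960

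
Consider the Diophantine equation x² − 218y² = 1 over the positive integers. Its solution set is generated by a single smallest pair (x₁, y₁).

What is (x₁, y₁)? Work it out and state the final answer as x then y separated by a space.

126003 8534

√218 → a₀=14, period (1,3,3,1,28); ℓ=5 odd so k=9
step 0: (14, 1)  from 14·(1,0) + (0,1)
…
step 2: (59, 4)  from 3·(15,1) + (14,1)
…
step 8: (96370, 6527)  from 3·(29633,2007) + (7471,506)
step 9: (126003, 8534)  from 1·(96370,6527) + (29633,2007)
(x₁, y₁) = (126003, 8534);  126003² − 218·8534² = 1 ✓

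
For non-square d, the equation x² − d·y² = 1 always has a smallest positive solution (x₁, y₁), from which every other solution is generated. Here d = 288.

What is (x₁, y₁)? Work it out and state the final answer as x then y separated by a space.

17 1

√288 → a₀=16, period (1,32); ℓ=2 even so k=1
i=0: a=16 ⇒ p=16, q=1
i=1: a=1 ⇒ p=17, q=1
fundamental: x₁=17, y₁=1  (since 289 − 288·1 = 1)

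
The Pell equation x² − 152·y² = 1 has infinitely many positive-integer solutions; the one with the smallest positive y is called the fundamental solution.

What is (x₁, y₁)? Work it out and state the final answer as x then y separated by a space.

37 3

√152 → a₀=12, period (3,24); ℓ=2 even so k=1
k=0  a_k=12  p_k/q_k = 12/1
k=1  a_k=3  p_k/q_k = 37/3
fundamental: x₁=37, y₁=3  (since 1369 − 152·9 = 1)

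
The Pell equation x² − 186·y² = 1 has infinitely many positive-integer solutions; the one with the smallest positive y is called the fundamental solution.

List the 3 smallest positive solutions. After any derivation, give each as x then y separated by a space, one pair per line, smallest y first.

7501 550
112530001 8251100
1688175067501 123783001650

√186 → a₀=13, period (1,1,1,3,4,3,1,1,1,26); ℓ=10 even so k=9
a_0=13:  p_0=13·1+0=13,  q_0=13·0+1=1
a_1=1:  p_1=1·13+1=14,  q_1=1·1+0=1
a_2=1:  p_2=1·14+13=27,  q_2=1·1+1=2
…
a_4=3:  p_4=3·41+27=150,  q_4=3·3+2=11
a_5=4:  p_5=4·150+41=641,  q_5=4·11+3=47
…
a_7=1:  p_7=1·2073+641=2714,  q_7=1·152+47=199
a_8=1:  p_8=1·2714+2073=4787,  q_8=1·199+152=351
a_9=1:  p_9=1·4787+2714=7501,  q_9=1·351+199=550
(x₁, y₁) = (7501, 550);  7501² − 186·550² = 1 ✓
(x_2, y_2) = (7501·7501 + 186·550·550, 7501·550 + 550·7501) = (112530001, 8251100)
(x_3, y_3) = (7501·112530001 + 186·550·8251100, 7501·8251100 + 550·112530001) = (1688175067501, 123783001650)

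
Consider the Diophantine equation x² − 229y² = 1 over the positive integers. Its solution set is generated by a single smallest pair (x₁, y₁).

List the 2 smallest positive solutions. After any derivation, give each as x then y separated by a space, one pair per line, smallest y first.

5848201 386460
68402909872801 4520191516920

d=229: √d = [15; 7,1,1,7,30] (ℓ=5, odd), read p_9/q_9
k=0  a_k=15  p_k/q_k = 15/1
…
k=2  a_k=1  p_k/q_k = 121/8
…
k=4  a_k=7  p_k/q_k = 1710/113
k=5  a_k=30  p_k/q_k = 51527/3405
…
k=7  a_k=1  p_k/q_k = 413926/27353
k=8  a_k=1  p_k/q_k = 776325/51301
k=9  a_k=7  p_k/q_k = 5848201/386460
fundamental: x₁=5848201, y₁=386460  (since 34201454936401 − 229·149351331600 = 1)
(5848201+386460√229)^2 = 68402909872801 + 4520191516920√229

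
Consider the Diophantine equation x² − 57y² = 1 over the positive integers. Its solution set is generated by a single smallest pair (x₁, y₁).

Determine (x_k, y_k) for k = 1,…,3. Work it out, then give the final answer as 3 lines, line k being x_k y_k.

√57 = [7; 1,1,4,1,1,14, …], period ℓ=6 (even) → k=5
i=0: a=7 ⇒ p=7, q=1
…
i=3: a=4 ⇒ p=68, q=9
i=4: a=1 ⇒ p=83, q=11
i=5: a=1 ⇒ p=151, q=20
(x₁, y₁) = (151, 20);  151² − 57·20² = 1 ✓
n=2: (151,20)∘(151,20) = (151·151+57·20·20, 151·20+20·151) = (45601,6040)
n=3: (45601,6040)∘(151,20) = (151·45601+57·20·6040, 151·6040+20·45601) = (13771351,1824060)

151 20
45601 6040
13771351 1824060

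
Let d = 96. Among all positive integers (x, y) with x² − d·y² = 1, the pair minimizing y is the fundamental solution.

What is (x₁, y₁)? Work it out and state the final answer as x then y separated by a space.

√96 → a₀=9, period (1,3,1,18); ℓ=4 even so k=3
a_0=9:  p_0=9·1+0=9,  q_0=9·0+1=1
a_1=1:  p_1=1·9+1=10,  q_1=1·1+0=1
a_2=3:  p_2=3·10+9=39,  q_2=3·1+1=4
a_3=1:  p_3=1·39+10=49,  q_3=1·4+1=5
→ (49, 5).  Check: 49²=2401, 96·5²=2400, difference 1.

49 5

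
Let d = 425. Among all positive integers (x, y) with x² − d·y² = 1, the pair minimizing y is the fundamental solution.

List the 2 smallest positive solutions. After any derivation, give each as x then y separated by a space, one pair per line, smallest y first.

√425 = [20; 1,1,1,1,1,1,40, …], period ℓ=7 (odd) → k=13
k=0  a_k=20  p_k/q_k = 20/1
k=1  a_k=1  p_k/q_k = 21/1
k=2  a_k=1  p_k/q_k = 41/2
k=3  a_k=1  p_k/q_k = 62/3
k=4  a_k=1  p_k/q_k = 103/5
k=5  a_k=1  p_k/q_k = 165/8
…
k=7  a_k=40  p_k/q_k = 10885/528
k=8  a_k=1  p_k/q_k = 11153/541
…
k=10  a_k=1  p_k/q_k = 33191/1610
…
k=12  a_k=1  p_k/q_k = 88420/4289
k=13  a_k=1  p_k/q_k = 143649/6968
fundamental: x₁=143649, y₁=6968  (since 20635035201 − 425·48553024 = 1)
(x_2, y_2) = (143649·143649 + 425·6968·6968, 143649·6968 + 6968·143649) = (41270070401, 2001892464)

143649 6968
41270070401 2001892464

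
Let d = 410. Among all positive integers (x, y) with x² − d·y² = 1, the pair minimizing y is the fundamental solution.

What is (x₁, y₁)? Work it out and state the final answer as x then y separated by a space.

√410 = [20; 4,40, …], period ℓ=2 (even) → k=1
a_0=20:  p_0=20·1+0=20,  q_0=20·0+1=1
a_1=4:  p_1=4·20+1=81,  q_1=4·1+0=4
→ (81, 4).  Check: 81²=6561, 410·4²=6560, difference 1.

81 4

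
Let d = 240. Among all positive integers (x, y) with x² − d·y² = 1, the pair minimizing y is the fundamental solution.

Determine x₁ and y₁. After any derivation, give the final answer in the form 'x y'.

√240 = [15; 2,30, …], period ℓ=2 (even) → k=1
step 0: (15, 1)  from 15·(1,0) + (0,1)
step 1: (31, 2)  from 2·(15,1) + (1,0)
(x₁, y₁) = (31, 2);  31² − 240·2² = 1 ✓

31 2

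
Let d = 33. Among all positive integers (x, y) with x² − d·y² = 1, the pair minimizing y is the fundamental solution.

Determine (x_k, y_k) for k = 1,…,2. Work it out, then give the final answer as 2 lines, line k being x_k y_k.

23 4
1057 184

√33 = [5; 1,2,1,10, …], period ℓ=4 (even) → k=3
i=0: a=5 ⇒ p=5, q=1
…
i=2: a=2 ⇒ p=17, q=3
i=3: a=1 ⇒ p=23, q=4
fundamental: x₁=23, y₁=4  (since 529 − 33·16 = 1)
(x_2, y_2) = (23·23 + 33·4·4, 23·4 + 4·23) = (1057, 184)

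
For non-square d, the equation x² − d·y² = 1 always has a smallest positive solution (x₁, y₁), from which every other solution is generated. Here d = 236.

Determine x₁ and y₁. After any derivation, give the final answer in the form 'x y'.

√236 → a₀=15, period (2,1,3,5,1,6,1,5,3,1,2,30); ℓ=12 even so k=11
i=0: a=15 ⇒ p=15, q=1
i=1: a=2 ⇒ p=31, q=2
i=2: a=1 ⇒ p=46, q=3
i=3: a=3 ⇒ p=169, q=11
i=4: a=5 ⇒ p=891, q=58
i=5: a=1 ⇒ p=1060, q=69
i=6: a=6 ⇒ p=7251, q=472
i=7: a=1 ⇒ p=8311, q=541
i=8: a=5 ⇒ p=48806, q=3177
…
i=10: a=1 ⇒ p=203535, q=13249
i=11: a=2 ⇒ p=561799, q=36570
→ (561799, 36570).  Check: 561799²=315618116401, 236·36570²=315618116400, difference 1.

561799 36570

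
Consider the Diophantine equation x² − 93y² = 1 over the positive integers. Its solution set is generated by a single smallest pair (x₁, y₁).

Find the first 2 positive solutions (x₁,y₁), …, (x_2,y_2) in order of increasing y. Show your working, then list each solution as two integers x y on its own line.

d=93: √d = [9; 1,1,1,4,6,4,1,1,1,18] (ℓ=10, even), read p_9/q_9
k=0  a_k=9  p_k/q_k = 9/1
…
k=2  a_k=1  p_k/q_k = 19/2
…
k=8  a_k=1  p_k/q_k = 7821/811
k=9  a_k=1  p_k/q_k = 12151/1260
fundamental: x₁=12151, y₁=1260  (since 147646801 − 93·1587600 = 1)
(12151+1260√93)^2 = 295293601 + 30620520√93

12151 1260
295293601 30620520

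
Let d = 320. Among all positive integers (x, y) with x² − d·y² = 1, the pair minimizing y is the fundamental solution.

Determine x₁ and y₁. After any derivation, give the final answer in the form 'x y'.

√320 → a₀=17, period (1,7,1,34); ℓ=4 even so k=3
step 0: (17, 1)  from 17·(1,0) + (0,1)
step 1: (18, 1)  from 1·(17,1) + (1,0)
step 2: (143, 8)  from 7·(18,1) + (17,1)
step 3: (161, 9)  from 1·(143,8) + (18,1)
→ (161, 9).  Check: 161²=25921, 320·9²=25920, difference 1.

161 9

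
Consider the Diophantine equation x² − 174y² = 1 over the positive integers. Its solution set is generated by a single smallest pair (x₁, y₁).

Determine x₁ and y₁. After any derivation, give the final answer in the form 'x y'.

d=174: √d = [13; 5,4,5,26] (ℓ=4, even), read p_3/q_3
a_0=13:  p_0=13·1+0=13,  q_0=13·0+1=1
a_1=5:  p_1=5·13+1=66,  q_1=5·1+0=5
a_2=4:  p_2=4·66+13=277,  q_2=4·5+1=21
a_3=5:  p_3=5·277+66=1451,  q_3=5·21+5=110
(x₁, y₁) = (1451, 110);  1451² − 174·110² = 1 ✓

1451 110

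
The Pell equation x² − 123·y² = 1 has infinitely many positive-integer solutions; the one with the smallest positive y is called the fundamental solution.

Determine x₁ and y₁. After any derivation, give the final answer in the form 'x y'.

[11; 11,22] for √123; ℓ=2 ⇒ convergent index 1
i=0: a=11 ⇒ p=11, q=1
i=1: a=11 ⇒ p=122, q=11
→ (122, 11).  Check: 122²=14884, 123·11²=14883, difference 1.

122 11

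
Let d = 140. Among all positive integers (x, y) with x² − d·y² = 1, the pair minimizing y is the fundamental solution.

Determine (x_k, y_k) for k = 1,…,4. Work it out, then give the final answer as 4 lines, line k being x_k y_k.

71 6
10081 852
1431431 120978
203253121 17178024

√140 = [11; 1,4,1,22, …], period ℓ=4 (even) → k=3
k=0  a_k=11  p_k/q_k = 11/1
k=1  a_k=1  p_k/q_k = 12/1
k=2  a_k=4  p_k/q_k = 59/5
k=3  a_k=1  p_k/q_k = 71/6
fundamental: x₁=71, y₁=6  (since 5041 − 140·36 = 1)
k=2:  x_2 = 71·71+140·6·6 = 10081,  y_2 = 71·6+6·71 = 852
k=3:  x_3 = 71·10081+140·6·852 = 1431431,  y_3 = 71·852+6·10081 = 120978
k=4:  x_4 = 71·1431431+140·6·120978 = 203253121,  y_4 = 71·120978+6·1431431 = 17178024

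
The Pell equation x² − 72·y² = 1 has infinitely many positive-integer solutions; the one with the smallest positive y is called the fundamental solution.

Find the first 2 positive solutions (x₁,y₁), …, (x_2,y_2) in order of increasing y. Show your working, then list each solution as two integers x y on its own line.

17 2
577 68

√72 → a₀=8, period (2,16); ℓ=2 even so k=1
a_0=8:  p_0=8·1+0=8,  q_0=8·0+1=1
a_1=2:  p_1=2·8+1=17,  q_1=2·1+0=2
(x₁, y₁) = (17, 2);  17² − 72·2² = 1 ✓
(17+2√72)^2 = 577 + 68√72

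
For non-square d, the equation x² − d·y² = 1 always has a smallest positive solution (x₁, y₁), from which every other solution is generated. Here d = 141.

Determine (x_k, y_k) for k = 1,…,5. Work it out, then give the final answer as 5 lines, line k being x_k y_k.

95 8
18049 1520
3429215 288792
651532801 54868960
123787802975 10424813608

d=141: √d = [11; 1,6,1,22] (ℓ=4, even), read p_3/q_3
k=0  a_k=11  p_k/q_k = 11/1
k=1  a_k=1  p_k/q_k = 12/1
k=2  a_k=6  p_k/q_k = 83/7
k=3  a_k=1  p_k/q_k = 95/8
→ (95, 8).  Check: 95²=9025, 141·8²=9024, difference 1.
k=2:  x_2 = 95·95+141·8·8 = 18049,  y_2 = 95·8+8·95 = 1520
k=3:  x_3 = 95·18049+141·8·1520 = 3429215,  y_3 = 95·1520+8·18049 = 288792
k=4:  x_4 = 95·3429215+141·8·288792 = 651532801,  y_4 = 95·288792+8·3429215 = 54868960
k=5:  x_5 = 95·651532801+141·8·54868960 = 123787802975,  y_5 = 95·54868960+8·651532801 = 10424813608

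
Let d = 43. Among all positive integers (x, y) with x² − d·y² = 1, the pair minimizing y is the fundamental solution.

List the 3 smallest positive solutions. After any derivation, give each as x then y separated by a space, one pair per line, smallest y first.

√43 = [6; 1,1,3,1,5,1,3,1,1,12, …], period ℓ=10 (even) → k=9
i=0: a=6 ⇒ p=6, q=1
…
i=3: a=3 ⇒ p=46, q=7
…
i=5: a=5 ⇒ p=341, q=52
i=6: a=1 ⇒ p=400, q=61
i=7: a=3 ⇒ p=1541, q=235
i=8: a=1 ⇒ p=1941, q=296
i=9: a=1 ⇒ p=3482, q=531
→ (3482, 531).  Check: 3482²=12124324, 43·531²=12124323, difference 1.
k=2:  x_2 = 3482·3482+43·531·531 = 24248647,  y_2 = 3482·531+531·3482 = 3697884
k=3:  x_3 = 3482·24248647+43·531·3697884 = 168867574226,  y_3 = 3482·3697884+531·24248647 = 25752063645

3482 531
24248647 3697884
168867574226 25752063645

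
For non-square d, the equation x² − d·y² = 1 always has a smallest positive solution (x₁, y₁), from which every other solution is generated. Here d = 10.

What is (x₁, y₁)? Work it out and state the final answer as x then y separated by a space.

19 6

[3; 6] for √10; ℓ=1 ⇒ convergent index 1
a_0=3:  p_0=3·1+0=3,  q_0=3·0+1=1
a_1=6:  p_1=6·3+1=19,  q_1=6·1+0=6
(x₁, y₁) = (19, 6);  19² − 10·6² = 1 ✓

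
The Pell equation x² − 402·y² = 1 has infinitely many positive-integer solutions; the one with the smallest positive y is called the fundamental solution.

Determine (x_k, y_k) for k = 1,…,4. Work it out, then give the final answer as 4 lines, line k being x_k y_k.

√402 → a₀=20, period (20,40); ℓ=2 even so k=1
a_0=20:  p_0=20·1+0=20,  q_0=20·0+1=1
a_1=20:  p_1=20·20+1=401,  q_1=20·1+0=20
(x₁, y₁) = (401, 20);  401² − 402·20² = 1 ✓
n=2: (401,20)∘(401,20) = (401·401+402·20·20, 401·20+20·401) = (321601,16040)
n=3: (321601,16040)∘(401,20) = (401·321601+402·20·16040, 401·16040+20·321601) = (257923601,12864060)
n=4: (257923601,12864060)∘(401,20) = (401·257923601+402·20·12864060, 401·12864060+20·257923601) = (206854406401,10316960080)

401 20
321601 16040
257923601 12864060
206854406401 10316960080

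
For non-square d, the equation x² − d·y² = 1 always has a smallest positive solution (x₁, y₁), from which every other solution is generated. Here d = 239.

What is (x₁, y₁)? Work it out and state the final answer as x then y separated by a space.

6195120 400729

d=239: √d = [15; 2,5,1,2,4,15,4,2,1,5,2,30] (ℓ=12, even), read p_11/q_11
i=0: a=15 ⇒ p=15, q=1
…
i=2: a=5 ⇒ p=170, q=11
i=3: a=1 ⇒ p=201, q=13
…
i=5: a=4 ⇒ p=2489, q=161
i=6: a=15 ⇒ p=37907, q=2452
i=7: a=4 ⇒ p=154117, q=9969
i=8: a=2 ⇒ p=346141, q=22390
…
i=10: a=5 ⇒ p=2847431, q=184185
i=11: a=2 ⇒ p=6195120, q=400729
(x₁, y₁) = (6195120, 400729);  6195120² − 239·400729² = 1 ✓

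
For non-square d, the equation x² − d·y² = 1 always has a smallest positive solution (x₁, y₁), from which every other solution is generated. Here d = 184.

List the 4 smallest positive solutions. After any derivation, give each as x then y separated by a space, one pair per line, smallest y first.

24335 1794
1184384449 87313980
57643991108495 4249571404806
2805533046066067201 206826640184594040

d=184: √d = [13; 1,1,3,2,1,2,1,2,3,1,1,26] (ℓ=12, even), read p_11/q_11
a_0=13:  p_0=13·1+0=13,  q_0=13·0+1=1
a_1=1:  p_1=1·13+1=14,  q_1=1·1+0=1
a_2=1:  p_2=1·14+13=27,  q_2=1·1+1=2
…
a_7=1:  p_7=1·841+312=1153,  q_7=1·62+23=85
a_8=2:  p_8=2·1153+841=3147,  q_8=2·85+62=232
…
a_10=1:  p_10=1·10594+3147=13741,  q_10=1·781+232=1013
a_11=1:  p_11=1·13741+10594=24335,  q_11=1·1013+781=1794
fundamental: x₁=24335, y₁=1794  (since 592192225 − 184·3218436 = 1)
k=2:  x_2 = 24335·24335+184·1794·1794 = 1184384449,  y_2 = 24335·1794+1794·24335 = 87313980
k=3:  x_3 = 24335·1184384449+184·1794·87313980 = 57643991108495,  y_3 = 24335·87313980+1794·1184384449 = 4249571404806
k=4:  x_4 = 24335·57643991108495+184·1794·4249571404806 = 2805533046066067201,  y_4 = 24335·4249571404806+1794·57643991108495 = 206826640184594040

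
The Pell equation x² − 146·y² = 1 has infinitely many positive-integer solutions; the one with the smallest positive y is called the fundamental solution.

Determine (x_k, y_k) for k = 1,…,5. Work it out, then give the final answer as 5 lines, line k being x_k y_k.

d=146: √d = [12; 12,24] (ℓ=2, even), read p_1/q_1
i=0: a=12 ⇒ p=12, q=1
i=1: a=12 ⇒ p=145, q=12
(x₁, y₁) = (145, 12);  145² − 146·12² = 1 ✓
k=2:  x_2 = 145·145+146·12·12 = 42049,  y_2 = 145·12+12·145 = 3480
k=3:  x_3 = 145·42049+146·12·3480 = 12194065,  y_3 = 145·3480+12·42049 = 1009188
k=4:  x_4 = 145·12194065+146·12·1009188 = 3536236801,  y_4 = 145·1009188+12·12194065 = 292661040
k=5:  x_5 = 145·3536236801+146·12·292661040 = 1025496478225,  y_5 = 145·292661040+12·3536236801 = 84870692412

145 12
42049 3480
12194065 1009188
3536236801 292661040
1025496478225 84870692412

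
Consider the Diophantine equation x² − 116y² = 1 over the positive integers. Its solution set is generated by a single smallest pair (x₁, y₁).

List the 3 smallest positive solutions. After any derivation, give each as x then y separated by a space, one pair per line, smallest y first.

d=116: √d = [10; 1,3,2,1,4,1,2,3,1,20] (ℓ=10, even), read p_9/q_9
i=0: a=10 ⇒ p=10, q=1
i=1: a=1 ⇒ p=11, q=1
i=2: a=3 ⇒ p=43, q=4
…
i=4: a=1 ⇒ p=140, q=13
i=5: a=4 ⇒ p=657, q=61
i=6: a=1 ⇒ p=797, q=74
i=7: a=2 ⇒ p=2251, q=209
i=8: a=3 ⇒ p=7550, q=701
i=9: a=1 ⇒ p=9801, q=910
(x₁, y₁) = (9801, 910);  9801² − 116·910² = 1 ✓
k=2:  x_2 = 9801·9801+116·910·910 = 192119201,  y_2 = 9801·910+910·9801 = 17837820
k=3:  x_3 = 9801·192119201+116·910·17837820 = 3765920568201,  y_3 = 9801·17837820+910·192119201 = 349656946730

9801 910
192119201 17837820
3765920568201 349656946730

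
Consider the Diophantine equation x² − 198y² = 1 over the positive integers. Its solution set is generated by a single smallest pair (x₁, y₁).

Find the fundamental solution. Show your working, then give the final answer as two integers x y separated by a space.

197 14

√198 = [14; 14,28, …], period ℓ=2 (even) → k=1
i=0: a=14 ⇒ p=14, q=1
i=1: a=14 ⇒ p=197, q=14
fundamental: x₁=197, y₁=14  (since 38809 − 198·196 = 1)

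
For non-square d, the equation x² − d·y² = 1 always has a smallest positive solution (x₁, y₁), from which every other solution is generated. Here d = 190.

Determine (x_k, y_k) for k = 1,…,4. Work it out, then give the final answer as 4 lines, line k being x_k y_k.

52021 3774
5412368881 392654508
563113683064981 40852560317562
58587473808034384321 4250382080167131096

d=190: √d = [13; 1,3,1,1,1,…,3,1,26] (ℓ=14, even), read p_13/q_13
i=0: a=13 ⇒ p=13, q=1
…
i=3: a=1 ⇒ p=69, q=5
i=4: a=1 ⇒ p=124, q=9
…
i=6: a=2 ⇒ p=510, q=37
i=7: a=2 ⇒ p=1213, q=88
…
i=9: a=1 ⇒ p=4149, q=301
…
i=12: a=3 ⇒ p=40787, q=2959
i=13: a=1 ⇒ p=52021, q=3774
→ (52021, 3774).  Check: 52021²=2706184441, 190·3774²=2706184440, difference 1.
k=2:  x_2 = 52021·52021+190·3774·3774 = 5412368881,  y_2 = 52021·3774+3774·52021 = 392654508
k=3:  x_3 = 52021·5412368881+190·3774·392654508 = 563113683064981,  y_3 = 52021·392654508+3774·5412368881 = 40852560317562
k=4:  x_4 = 52021·563113683064981+190·3774·40852560317562 = 58587473808034384321,  y_4 = 52021·40852560317562+3774·563113683064981 = 4250382080167131096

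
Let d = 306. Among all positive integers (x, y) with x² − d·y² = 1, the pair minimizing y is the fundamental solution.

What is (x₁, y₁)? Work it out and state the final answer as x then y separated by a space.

√306 = [17; 2,34, …], period ℓ=2 (even) → k=1
k=0  a_k=17  p_k/q_k = 17/1
k=1  a_k=2  p_k/q_k = 35/2
→ (35, 2).  Check: 35²=1225, 306·2²=1224, difference 1.

35 2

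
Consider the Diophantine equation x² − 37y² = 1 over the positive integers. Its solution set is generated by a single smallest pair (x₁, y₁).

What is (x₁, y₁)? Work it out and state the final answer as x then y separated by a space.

73 12

[6; 12] for √37; ℓ=1 ⇒ convergent index 1
k=0  a_k=6  p_k/q_k = 6/1
k=1  a_k=12  p_k/q_k = 73/12
fundamental: x₁=73, y₁=12  (since 5329 − 37·144 = 1)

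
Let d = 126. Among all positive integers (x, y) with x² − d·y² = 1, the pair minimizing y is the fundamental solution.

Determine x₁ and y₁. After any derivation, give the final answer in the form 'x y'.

449 40

√126 → a₀=11, period (4,2,4,22); ℓ=4 even so k=3
k=0  a_k=11  p_k/q_k = 11/1
…
k=2  a_k=2  p_k/q_k = 101/9
k=3  a_k=4  p_k/q_k = 449/40
→ (449, 40).  Check: 449²=201601, 126·40²=201600, difference 1.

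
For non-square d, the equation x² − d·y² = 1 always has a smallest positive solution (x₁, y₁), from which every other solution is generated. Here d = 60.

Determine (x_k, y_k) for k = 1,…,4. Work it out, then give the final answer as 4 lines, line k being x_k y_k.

√60 → a₀=7, period (1,2,1,14); ℓ=4 even so k=3
k=0  a_k=7  p_k/q_k = 7/1
…
k=2  a_k=2  p_k/q_k = 23/3
k=3  a_k=1  p_k/q_k = 31/4
(x₁, y₁) = (31, 4);  31² − 60·4² = 1 ✓
(x_2, y_2) = (31·31 + 60·4·4, 31·4 + 4·31) = (1921, 248)
(x_3, y_3) = (31·1921 + 60·4·248, 31·248 + 4·1921) = (119071, 15372)
(x_4, y_4) = (31·119071 + 60·4·15372, 31·15372 + 4·119071) = (7380481, 952816)

31 4
1921 248
119071 15372
7380481 952816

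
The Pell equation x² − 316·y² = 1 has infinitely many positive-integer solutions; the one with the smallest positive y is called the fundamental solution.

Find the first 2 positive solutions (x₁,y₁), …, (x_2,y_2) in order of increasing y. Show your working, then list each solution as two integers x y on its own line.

12799 720
327628801 18430560

[17; 1,3,2,8,2,3,1,34] for √316; ℓ=8 ⇒ convergent index 7
step 0: (17, 1)  from 17·(1,0) + (0,1)
step 1: (18, 1)  from 1·(17,1) + (1,0)
step 2: (71, 4)  from 3·(18,1) + (17,1)
…
step 4: (1351, 76)  from 8·(160,9) + (71,4)
…
step 6: (9937, 559)  from 3·(2862,161) + (1351,76)
step 7: (12799, 720)  from 1·(9937,559) + (2862,161)
fundamental: x₁=12799, y₁=720  (since 163814401 − 316·518400 = 1)
n=2: (12799,720)∘(12799,720) = (12799·12799+316·720·720, 12799·720+720·12799) = (327628801,18430560)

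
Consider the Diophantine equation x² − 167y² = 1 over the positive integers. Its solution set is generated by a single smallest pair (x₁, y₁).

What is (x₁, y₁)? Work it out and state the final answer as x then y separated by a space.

168 13

√167 = [12; 1,11,1,24, …], period ℓ=4 (even) → k=3
i=0: a=12 ⇒ p=12, q=1
i=1: a=1 ⇒ p=13, q=1
i=2: a=11 ⇒ p=155, q=12
i=3: a=1 ⇒ p=168, q=13
→ (168, 13).  Check: 168²=28224, 167·13²=28223, difference 1.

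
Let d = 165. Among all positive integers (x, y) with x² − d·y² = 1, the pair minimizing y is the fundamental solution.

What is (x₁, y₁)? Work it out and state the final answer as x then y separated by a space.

1079 84

[12; 1,5,2,5,1,24] for √165; ℓ=6 ⇒ convergent index 5
i=0: a=12 ⇒ p=12, q=1
i=1: a=1 ⇒ p=13, q=1
…
i=4: a=5 ⇒ p=912, q=71
i=5: a=1 ⇒ p=1079, q=84
(x₁, y₁) = (1079, 84);  1079² − 165·84² = 1 ✓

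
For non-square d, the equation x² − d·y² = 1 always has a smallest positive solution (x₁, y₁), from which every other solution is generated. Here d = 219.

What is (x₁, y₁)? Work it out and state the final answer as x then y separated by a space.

74 5

d=219: √d = [14; 1,3,1,28] (ℓ=4, even), read p_3/q_3
k=0  a_k=14  p_k/q_k = 14/1
…
k=2  a_k=3  p_k/q_k = 59/4
k=3  a_k=1  p_k/q_k = 74/5
(x₁, y₁) = (74, 5);  74² − 219·5² = 1 ✓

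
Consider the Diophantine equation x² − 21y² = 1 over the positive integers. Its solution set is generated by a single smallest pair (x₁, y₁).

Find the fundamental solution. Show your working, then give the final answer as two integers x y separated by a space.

55 12

d=21: √d = [4; 1,1,2,1,1,8] (ℓ=6, even), read p_5/q_5
a_0=4:  p_0=4·1+0=4,  q_0=4·0+1=1
a_1=1:  p_1=1·4+1=5,  q_1=1·1+0=1
…
a_4=1:  p_4=1·23+9=32,  q_4=1·5+2=7
a_5=1:  p_5=1·32+23=55,  q_5=1·7+5=12
(x₁, y₁) = (55, 12);  55² − 21·12² = 1 ✓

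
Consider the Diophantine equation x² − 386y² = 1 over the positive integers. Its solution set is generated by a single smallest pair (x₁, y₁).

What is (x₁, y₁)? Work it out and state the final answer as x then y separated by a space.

111555 5678

√386 → a₀=19, period (1,1,1,4,1,18,1,4,1,1,1,38); ℓ=12 even so k=11
k=0  a_k=19  p_k/q_k = 19/1
k=1  a_k=1  p_k/q_k = 20/1
k=2  a_k=1  p_k/q_k = 39/2
…
k=4  a_k=4  p_k/q_k = 275/14
…
k=6  a_k=18  p_k/q_k = 6287/320
k=7  a_k=1  p_k/q_k = 6621/337
k=8  a_k=4  p_k/q_k = 32771/1668
k=9  a_k=1  p_k/q_k = 39392/2005
k=10  a_k=1  p_k/q_k = 72163/3673
k=11  a_k=1  p_k/q_k = 111555/5678
(x₁, y₁) = (111555, 5678);  111555² − 386·5678² = 1 ✓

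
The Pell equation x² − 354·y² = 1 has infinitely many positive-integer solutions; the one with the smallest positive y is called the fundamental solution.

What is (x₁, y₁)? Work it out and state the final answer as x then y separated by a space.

258065 13716

[18; 1,4,2,2,18,2,2,4,1,36] for √354; ℓ=10 ⇒ convergent index 9
k=0  a_k=18  p_k/q_k = 18/1
…
k=3  a_k=2  p_k/q_k = 207/11
…
k=8  a_k=4  p_k/q_k = 210294/11177
k=9  a_k=1  p_k/q_k = 258065/13716
(x₁, y₁) = (258065, 13716);  258065² − 354·13716² = 1 ✓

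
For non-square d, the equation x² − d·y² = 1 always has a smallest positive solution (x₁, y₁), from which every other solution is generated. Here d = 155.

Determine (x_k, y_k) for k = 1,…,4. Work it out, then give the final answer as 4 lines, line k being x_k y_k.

249 20
124001 9960
61752249 4960060
30752496001 2470099920

[12; 2,4,2,24] for √155; ℓ=4 ⇒ convergent index 3
i=0: a=12 ⇒ p=12, q=1
…
i=2: a=4 ⇒ p=112, q=9
i=3: a=2 ⇒ p=249, q=20
(x₁, y₁) = (249, 20);  249² − 155·20² = 1 ✓
(x_2, y_2) = (249·249 + 155·20·20, 249·20 + 20·249) = (124001, 9960)
(x_3, y_3) = (249·124001 + 155·20·9960, 249·9960 + 20·124001) = (61752249, 4960060)
(x_4, y_4) = (249·61752249 + 155·20·4960060, 249·4960060 + 20·61752249) = (30752496001, 2470099920)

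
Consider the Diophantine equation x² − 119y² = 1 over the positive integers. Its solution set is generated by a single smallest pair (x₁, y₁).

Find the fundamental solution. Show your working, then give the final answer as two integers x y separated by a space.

√119 → a₀=10, period (1,9,1,20); ℓ=4 even so k=3
a_0=10:  p_0=10·1+0=10,  q_0=10·0+1=1
…
a_2=9:  p_2=9·11+10=109,  q_2=9·1+1=10
a_3=1:  p_3=1·109+11=120,  q_3=1·10+1=11
fundamental: x₁=120, y₁=11  (since 14400 − 119·121 = 1)

120 11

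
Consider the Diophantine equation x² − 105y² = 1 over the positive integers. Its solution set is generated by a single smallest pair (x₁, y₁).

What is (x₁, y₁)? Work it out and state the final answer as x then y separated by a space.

41 4

d=105: √d = [10; 4,20] (ℓ=2, even), read p_1/q_1
i=0: a=10 ⇒ p=10, q=1
i=1: a=4 ⇒ p=41, q=4
fundamental: x₁=41, y₁=4  (since 1681 − 105·16 = 1)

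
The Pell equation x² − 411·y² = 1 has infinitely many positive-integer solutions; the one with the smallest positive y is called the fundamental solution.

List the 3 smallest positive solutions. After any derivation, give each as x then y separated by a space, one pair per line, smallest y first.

√411 = [20; 3,1,1,1,19,1,1,1,3,40, …], period ℓ=10 (even) → k=9
i=0: a=20 ⇒ p=20, q=1
…
i=5: a=19 ⇒ p=4379, q=216
…
i=8: a=1 ⇒ p=13583, q=670
i=9: a=3 ⇒ p=49730, q=2453
(x₁, y₁) = (49730, 2453);  49730² − 411·2453² = 1 ✓
n=2: (49730,2453)∘(49730,2453) = (49730·49730+411·2453·2453, 49730·2453+2453·49730) = (4946145799,243975380)
n=3: (4946145799,243975380)∘(49730,2453) = (49730·4946145799+411·2453·243975380, 49730·243975380+2453·4946145799) = (491943661118810,24265791292347)

49730 2453
4946145799 243975380
491943661118810 24265791292347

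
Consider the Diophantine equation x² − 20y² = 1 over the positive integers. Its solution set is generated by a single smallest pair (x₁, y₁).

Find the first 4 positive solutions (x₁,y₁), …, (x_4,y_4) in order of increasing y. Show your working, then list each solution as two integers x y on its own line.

9 2
161 36
2889 646
51841 11592

[4; 2,8] for √20; ℓ=2 ⇒ convergent index 1
step 0: (4, 1)  from 4·(1,0) + (0,1)
step 1: (9, 2)  from 2·(4,1) + (1,0)
(x₁, y₁) = (9, 2);  9² − 20·2² = 1 ✓
(x_2, y_2) = (9·9 + 20·2·2, 9·2 + 2·9) = (161, 36)
(x_3, y_3) = (9·161 + 20·2·36, 9·36 + 2·161) = (2889, 646)
(x_4, y_4) = (9·2889 + 20·2·646, 9·646 + 2·2889) = (51841, 11592)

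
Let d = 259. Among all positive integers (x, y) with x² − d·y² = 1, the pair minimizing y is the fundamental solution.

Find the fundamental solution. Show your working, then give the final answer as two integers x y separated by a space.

847225 52644

d=259: √d = [16; 10,1,2,3,4,3,2,1,10,32] (ℓ=10, even), read p_9/q_9
a_0=16:  p_0=16·1+0=16,  q_0=16·0+1=1
…
a_4=3:  p_4=3·515+177=1722,  q_4=3·32+11=107
a_5=4:  p_5=4·1722+515=7403,  q_5=4·107+32=460
…
a_7=2:  p_7=2·23931+7403=55265,  q_7=2·1487+460=3434
a_8=1:  p_8=1·55265+23931=79196,  q_8=1·3434+1487=4921
a_9=10:  p_9=10·79196+55265=847225,  q_9=10·4921+3434=52644
→ (847225, 52644).  Check: 847225²=717790200625, 259·52644²=717790200624, difference 1.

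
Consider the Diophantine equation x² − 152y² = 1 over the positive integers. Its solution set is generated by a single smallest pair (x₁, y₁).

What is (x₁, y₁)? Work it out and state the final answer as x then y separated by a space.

[12; 3,24] for √152; ℓ=2 ⇒ convergent index 1
k=0  a_k=12  p_k/q_k = 12/1
k=1  a_k=3  p_k/q_k = 37/3
(x₁, y₁) = (37, 3);  37² − 152·3² = 1 ✓

37 3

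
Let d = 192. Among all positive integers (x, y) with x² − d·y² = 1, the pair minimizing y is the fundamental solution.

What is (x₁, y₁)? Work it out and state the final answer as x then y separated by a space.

97 7

√192 = [13; 1,5,1,26, …], period ℓ=4 (even) → k=3
k=0  a_k=13  p_k/q_k = 13/1
k=1  a_k=1  p_k/q_k = 14/1
k=2  a_k=5  p_k/q_k = 83/6
k=3  a_k=1  p_k/q_k = 97/7
fundamental: x₁=97, y₁=7  (since 9409 − 192·49 = 1)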